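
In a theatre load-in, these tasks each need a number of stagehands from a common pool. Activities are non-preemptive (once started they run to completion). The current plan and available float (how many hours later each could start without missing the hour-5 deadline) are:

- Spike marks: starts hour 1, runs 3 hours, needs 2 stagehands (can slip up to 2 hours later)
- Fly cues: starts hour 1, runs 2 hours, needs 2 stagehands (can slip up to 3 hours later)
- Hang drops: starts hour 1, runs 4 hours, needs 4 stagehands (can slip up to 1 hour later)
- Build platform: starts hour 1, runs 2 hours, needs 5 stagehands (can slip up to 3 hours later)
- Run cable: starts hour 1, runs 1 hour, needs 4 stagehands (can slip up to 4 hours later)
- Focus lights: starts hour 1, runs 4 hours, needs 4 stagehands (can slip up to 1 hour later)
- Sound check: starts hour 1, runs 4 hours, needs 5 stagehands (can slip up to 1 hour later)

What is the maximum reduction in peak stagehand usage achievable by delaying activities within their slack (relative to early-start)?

8

Early-start peak: h1:26  h2:22  h3:15  h4:13  h5:0 ⇒ 26.
Leveled (Spike marks@1, Fly cues@1, Hang drops@1, Build platform@4, Run cable@1, Focus lights@1, Sound check@2): h1:16  h2:17  h3:15  h4:18  h5:10 ⇒ 18.
Reduction 26 − 18 = 8.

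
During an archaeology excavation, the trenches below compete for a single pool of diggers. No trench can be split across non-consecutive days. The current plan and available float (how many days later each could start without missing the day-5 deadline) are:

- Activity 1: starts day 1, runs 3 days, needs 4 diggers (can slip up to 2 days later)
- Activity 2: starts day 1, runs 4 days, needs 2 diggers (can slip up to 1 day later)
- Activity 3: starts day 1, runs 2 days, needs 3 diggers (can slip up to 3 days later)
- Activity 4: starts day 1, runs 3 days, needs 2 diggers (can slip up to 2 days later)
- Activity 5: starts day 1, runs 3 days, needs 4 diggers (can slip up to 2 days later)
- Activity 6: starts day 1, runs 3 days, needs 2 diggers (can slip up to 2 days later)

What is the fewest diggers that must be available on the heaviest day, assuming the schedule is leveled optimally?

Early-start (Activity 1@1, Activity 2@1, Activity 3@1, Activity 4@1, Activity 5@1, Activity 6@1) gives peak 17: d1:17  d2:17  d3:14  d4:2  d5:0.
Shift Activity 5→3.
Schedule Activity 1@1, Activity 2@1, Activity 3@1, Activity 4@1, Activity 5@3, Activity 6@1: d1:13  d2:13  d3:14  d4:6  d5:4 — peak 14.

14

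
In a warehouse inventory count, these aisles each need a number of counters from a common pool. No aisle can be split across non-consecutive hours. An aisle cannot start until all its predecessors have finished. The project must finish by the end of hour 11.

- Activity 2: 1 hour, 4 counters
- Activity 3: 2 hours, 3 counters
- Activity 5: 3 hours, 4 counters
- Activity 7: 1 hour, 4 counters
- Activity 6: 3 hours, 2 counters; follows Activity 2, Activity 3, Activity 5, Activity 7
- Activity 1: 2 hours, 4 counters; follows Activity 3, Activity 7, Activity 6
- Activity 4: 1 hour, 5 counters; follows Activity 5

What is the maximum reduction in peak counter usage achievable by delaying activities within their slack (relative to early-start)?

Early-start peak: h1:15  h2:7  h3:4  h4:7  h5:2  h6:2  h7:4  h8:4  h9:0  h10:0  h11:0 ⇒ 15.
Leveled (Activity 2@1, Activity 3@1, Activity 5@2, Activity 7@5, Activity 6@6, Activity 1@9, Activity 4@6): h1:7  h2:7  h3:4  h4:4  h5:4  h6:7  h7:2  h8:2  h9:4  h10:4  h11:0 ⇒ 7.
Reduction 15 − 7 = 8.

8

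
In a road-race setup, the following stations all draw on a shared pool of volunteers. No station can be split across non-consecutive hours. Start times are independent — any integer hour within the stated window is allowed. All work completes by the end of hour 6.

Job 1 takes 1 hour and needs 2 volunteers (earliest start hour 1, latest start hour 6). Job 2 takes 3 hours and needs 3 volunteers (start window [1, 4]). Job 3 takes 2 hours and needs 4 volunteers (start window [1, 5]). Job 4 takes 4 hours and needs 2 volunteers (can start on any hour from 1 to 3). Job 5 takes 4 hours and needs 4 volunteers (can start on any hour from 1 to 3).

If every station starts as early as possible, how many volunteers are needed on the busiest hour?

15

Early-start schedule: Job 1@1, Job 2@1, Job 3@1, Job 4@1, Job 5@1.
Load per hour: hour 1: 15, hour 2: 13, hour 3: 9, hour 4: 6, hour 5: 0, hour 6: 0.
Peak is 15.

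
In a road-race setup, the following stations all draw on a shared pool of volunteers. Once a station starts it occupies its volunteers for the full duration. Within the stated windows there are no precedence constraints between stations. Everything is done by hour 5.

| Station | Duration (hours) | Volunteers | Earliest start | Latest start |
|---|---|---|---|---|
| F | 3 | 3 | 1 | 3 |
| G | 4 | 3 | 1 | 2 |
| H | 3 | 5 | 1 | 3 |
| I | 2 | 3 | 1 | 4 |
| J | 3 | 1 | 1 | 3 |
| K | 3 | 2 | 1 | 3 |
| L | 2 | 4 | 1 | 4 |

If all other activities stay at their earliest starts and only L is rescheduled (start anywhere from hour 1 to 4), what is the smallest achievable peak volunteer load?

17

L@1: h1:21  h2:21  h3:14  h4:3  h5:0 → peak 21
L@2: h1:17  h2:21  h3:18  h4:3  h5:0 → peak 21
L@3: h1:17  h2:17  h3:18  h4:7  h5:0 → peak 18
L@4: h1:17  h2:17  h3:14  h4:7  h5:4 → peak 17
Best is L@4, peak 17.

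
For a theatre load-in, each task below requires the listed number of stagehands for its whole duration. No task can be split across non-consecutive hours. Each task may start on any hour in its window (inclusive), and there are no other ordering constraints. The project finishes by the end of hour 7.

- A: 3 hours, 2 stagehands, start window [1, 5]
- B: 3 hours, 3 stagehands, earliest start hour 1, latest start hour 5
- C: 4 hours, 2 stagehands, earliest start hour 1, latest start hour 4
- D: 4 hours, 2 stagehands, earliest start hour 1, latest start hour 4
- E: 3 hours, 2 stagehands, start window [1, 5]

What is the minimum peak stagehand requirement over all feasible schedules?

Early-start (A@1, B@1, C@1, D@1, E@1) gives peak 11: h1:11  h2:11  h3:11  h4:4  h5:0  h6:0  h7:0.
Shift C→4, D→4, E→4.
Schedule A@1, B@1, C@4, D@4, E@4: h1:5  h2:5  h3:5  h4:6  h5:6  h6:6  h7:4 — peak 6.
Total stagehand-hours = 37 over 7 hours ⇒ peak ≥ ⌈37/7⌉ = 6, so 6 is optimal.

6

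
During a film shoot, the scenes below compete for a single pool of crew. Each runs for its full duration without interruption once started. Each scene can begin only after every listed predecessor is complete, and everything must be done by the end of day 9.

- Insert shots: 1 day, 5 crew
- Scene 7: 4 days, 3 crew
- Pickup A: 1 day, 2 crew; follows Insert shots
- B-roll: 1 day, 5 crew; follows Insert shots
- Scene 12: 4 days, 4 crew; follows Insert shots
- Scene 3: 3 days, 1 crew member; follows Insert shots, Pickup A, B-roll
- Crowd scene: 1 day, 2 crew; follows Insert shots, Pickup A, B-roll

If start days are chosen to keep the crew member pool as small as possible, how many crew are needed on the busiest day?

7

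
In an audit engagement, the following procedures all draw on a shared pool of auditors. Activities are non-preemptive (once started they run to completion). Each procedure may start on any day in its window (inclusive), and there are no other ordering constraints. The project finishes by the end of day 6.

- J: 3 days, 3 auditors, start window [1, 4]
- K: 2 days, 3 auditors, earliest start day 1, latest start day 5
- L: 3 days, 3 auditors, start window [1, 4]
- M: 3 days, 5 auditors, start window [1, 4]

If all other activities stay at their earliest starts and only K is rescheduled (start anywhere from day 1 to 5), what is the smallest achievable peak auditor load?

K@1: d1:14  d2:14  d3:11  d4:0  d5:0  d6:0 → peak 14
K@2: d1:11  d2:14  d3:14  d4:0  d5:0  d6:0 → peak 14
K@3: d1:11  d2:11  d3:14  d4:3  d5:0  d6:0 → peak 14
K@4: d1:11  d2:11  d3:11  d4:3  d5:3  d6:0 → peak 11
K@5: d1:11  d2:11  d3:11  d4:0  d5:3  d6:3 → peak 11
Best is K@4, peak 11.

11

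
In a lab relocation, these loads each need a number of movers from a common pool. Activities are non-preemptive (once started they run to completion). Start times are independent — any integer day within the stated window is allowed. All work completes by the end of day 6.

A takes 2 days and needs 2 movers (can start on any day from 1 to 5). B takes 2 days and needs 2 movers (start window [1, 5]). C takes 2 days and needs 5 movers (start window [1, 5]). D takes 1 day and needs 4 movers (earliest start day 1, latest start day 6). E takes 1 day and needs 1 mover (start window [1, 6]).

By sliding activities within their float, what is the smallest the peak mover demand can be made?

5

Early-start (A@1, B@1, C@1, D@1, E@1) gives peak 14: d1:14  d2:9  d3:0  d4:0  d5:0  d6:0.
Shift C→3, D→5.
Schedule A@1, B@1, C@3, D@5, E@1: d1:5  d2:4  d3:5  d4:5  d5:4  d6:0 — peak 5.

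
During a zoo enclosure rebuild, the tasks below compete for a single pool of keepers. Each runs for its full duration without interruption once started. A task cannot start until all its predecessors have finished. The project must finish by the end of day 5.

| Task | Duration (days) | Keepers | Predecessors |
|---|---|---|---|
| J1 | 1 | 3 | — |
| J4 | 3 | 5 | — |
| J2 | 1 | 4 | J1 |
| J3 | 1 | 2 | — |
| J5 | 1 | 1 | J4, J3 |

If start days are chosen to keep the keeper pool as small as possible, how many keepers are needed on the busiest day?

5

Early-start (J1@1, J4@1, J2@2, J3@1, J5@4) gives peak 10: d1:10  d2:9  d3:5  d4:1  d5:0.
Shift J4→2, J2→5, J5→5.
Schedule J1@1, J4@2, J2@5, J3@1, J5@5: d1:5  d2:5  d3:5  d4:5  d5:5 — peak 5.
Total keeper-days = 25 over 5 days ⇒ peak ≥ ⌈25/5⌉ = 5, so 5 is optimal.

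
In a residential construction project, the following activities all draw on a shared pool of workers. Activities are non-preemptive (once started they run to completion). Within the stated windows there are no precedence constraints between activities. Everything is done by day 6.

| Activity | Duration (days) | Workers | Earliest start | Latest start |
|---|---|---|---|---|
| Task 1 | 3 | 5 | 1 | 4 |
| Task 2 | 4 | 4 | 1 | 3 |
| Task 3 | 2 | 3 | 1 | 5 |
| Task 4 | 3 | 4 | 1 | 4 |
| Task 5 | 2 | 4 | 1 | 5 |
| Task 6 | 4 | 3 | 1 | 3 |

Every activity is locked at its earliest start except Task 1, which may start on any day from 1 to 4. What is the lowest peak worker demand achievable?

Task 1@1: d1:23  d2:23  d3:16  d4:7  d5:0  d6:0 → peak 23
Task 1@2: d1:18  d2:23  d3:16  d4:12  d5:0  d6:0 → peak 23
Task 1@3: d1:18  d2:18  d3:16  d4:12  d5:5  d6:0 → peak 18
Task 1@4: d1:18  d2:18  d3:11  d4:12  d5:5  d6:5 → peak 18
Best is Task 1@3, peak 18.

18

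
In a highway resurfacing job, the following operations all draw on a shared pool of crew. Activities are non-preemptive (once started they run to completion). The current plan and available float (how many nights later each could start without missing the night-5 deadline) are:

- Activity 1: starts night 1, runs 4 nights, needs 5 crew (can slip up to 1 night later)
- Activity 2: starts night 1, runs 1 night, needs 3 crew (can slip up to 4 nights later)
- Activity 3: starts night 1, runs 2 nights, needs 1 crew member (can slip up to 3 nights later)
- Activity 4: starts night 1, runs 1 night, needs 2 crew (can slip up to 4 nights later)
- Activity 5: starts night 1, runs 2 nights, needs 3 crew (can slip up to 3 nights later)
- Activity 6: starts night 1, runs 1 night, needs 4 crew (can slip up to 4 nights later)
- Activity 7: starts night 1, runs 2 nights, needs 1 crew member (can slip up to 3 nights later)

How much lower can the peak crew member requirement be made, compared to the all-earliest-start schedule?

11

Early-start peak: n1:19  n2:10  n3:5  n4:5  n5:0 ⇒ 19.
Leveled (Activity 1@1, Activity 2@1, Activity 3@4, Activity 4@5, Activity 5@2, Activity 6@5, Activity 7@4): n1:8  n2:8  n3:8  n4:7  n5:8 ⇒ 8.
Reduction 19 − 8 = 11.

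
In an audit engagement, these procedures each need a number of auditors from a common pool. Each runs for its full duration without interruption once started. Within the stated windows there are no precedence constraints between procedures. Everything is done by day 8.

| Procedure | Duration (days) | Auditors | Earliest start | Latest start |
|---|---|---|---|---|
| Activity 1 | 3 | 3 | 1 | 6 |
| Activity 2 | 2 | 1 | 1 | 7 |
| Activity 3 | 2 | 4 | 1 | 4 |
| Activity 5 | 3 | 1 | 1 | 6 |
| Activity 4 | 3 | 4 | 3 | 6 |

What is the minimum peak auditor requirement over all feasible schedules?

5

Early-start (Activity 1@1, Activity 2@1, Activity 3@1, Activity 5@1, Activity 4@3) gives peak 9: d1:9  d2:9  d3:8  d4:4  d5:4  d6:0  d7:0  d8:0.
Shift Activity 3→4, Activity 4→6.
Schedule Activity 1@1, Activity 2@1, Activity 3@4, Activity 5@1, Activity 4@6: d1:5  d2:5  d3:4  d4:4  d5:4  d6:4  d7:4  d8:4 — peak 5.
Total auditor-days = 34 over 8 days ⇒ peak ≥ ⌈34/8⌉ = 5, so 5 is optimal.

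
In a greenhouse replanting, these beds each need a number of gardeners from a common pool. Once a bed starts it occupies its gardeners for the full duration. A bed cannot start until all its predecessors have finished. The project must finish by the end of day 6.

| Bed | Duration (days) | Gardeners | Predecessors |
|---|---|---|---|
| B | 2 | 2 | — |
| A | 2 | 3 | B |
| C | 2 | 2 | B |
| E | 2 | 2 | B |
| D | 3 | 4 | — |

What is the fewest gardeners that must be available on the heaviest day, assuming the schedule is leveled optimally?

6

Early-start (B@1, A@3, C@3, E@3, D@1) gives peak 11: d1:6  d2:6  d3:11  d4:7  d5:0  d6:0.
Shift A→4, E→5.
Schedule B@1, A@4, C@3, E@5, D@1: d1:6  d2:6  d3:6  d4:5  d5:5  d6:2 — peak 6.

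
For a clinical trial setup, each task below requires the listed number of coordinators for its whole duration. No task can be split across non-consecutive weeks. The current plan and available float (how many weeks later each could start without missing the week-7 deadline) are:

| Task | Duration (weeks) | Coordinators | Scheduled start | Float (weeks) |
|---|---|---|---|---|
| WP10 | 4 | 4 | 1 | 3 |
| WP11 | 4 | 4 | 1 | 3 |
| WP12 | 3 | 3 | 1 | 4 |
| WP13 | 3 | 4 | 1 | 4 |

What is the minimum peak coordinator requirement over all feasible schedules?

8

Early-start (WP10@1, WP11@1, WP12@1, WP13@1) gives peak 15: w1:15  w2:15  w3:15  w4:8  w5:0  w6:0  w7:0.
Shift WP12→5, WP13→5.
Schedule WP10@1, WP11@1, WP12@5, WP13@5: w1:8  w2:8  w3:8  w4:8  w5:7  w6:7  w7:7 — peak 8.
Total coordinator-weeks = 53 over 7 weeks ⇒ peak ≥ ⌈53/7⌉ = 8, so 8 is optimal.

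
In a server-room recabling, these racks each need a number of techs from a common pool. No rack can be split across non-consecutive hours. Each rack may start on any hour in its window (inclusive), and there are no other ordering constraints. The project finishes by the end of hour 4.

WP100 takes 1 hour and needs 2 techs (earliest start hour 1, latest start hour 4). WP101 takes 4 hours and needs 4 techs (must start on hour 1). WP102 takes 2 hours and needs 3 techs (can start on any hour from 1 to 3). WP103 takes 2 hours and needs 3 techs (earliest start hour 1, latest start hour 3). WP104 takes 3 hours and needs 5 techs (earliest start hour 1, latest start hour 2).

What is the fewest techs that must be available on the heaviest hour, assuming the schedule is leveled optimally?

Early-start (WP100@1, WP101@1, WP102@1, WP103@1, WP104@1) gives peak 17: h1:17  h2:15  h3:9  h4:4.
Shift WP103→3, WP104→2.
Schedule WP100@1, WP101@1, WP102@1, WP103@3, WP104@2: h1:9  h2:12  h3:12  h4:12 — peak 12.
Total tech-hours = 45 over 4 hours ⇒ peak ≥ ⌈45/4⌉ = 12, so 12 is optimal.

12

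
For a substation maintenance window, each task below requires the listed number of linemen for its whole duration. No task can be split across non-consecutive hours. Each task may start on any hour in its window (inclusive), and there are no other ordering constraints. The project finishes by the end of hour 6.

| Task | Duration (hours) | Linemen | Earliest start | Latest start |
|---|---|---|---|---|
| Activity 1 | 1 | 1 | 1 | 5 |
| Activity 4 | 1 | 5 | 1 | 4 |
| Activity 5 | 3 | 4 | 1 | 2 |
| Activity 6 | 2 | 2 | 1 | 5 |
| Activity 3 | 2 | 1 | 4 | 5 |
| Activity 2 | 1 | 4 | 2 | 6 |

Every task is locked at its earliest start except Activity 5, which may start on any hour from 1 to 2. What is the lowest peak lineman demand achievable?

Activity 5@1: h1:12  h2:10  h3:4  h4:1  h5:1  h6:0 → peak 12
Activity 5@2: h1:8  h2:10  h3:4  h4:5  h5:1  h6:0 → peak 10
Best is Activity 5@2, peak 10.

10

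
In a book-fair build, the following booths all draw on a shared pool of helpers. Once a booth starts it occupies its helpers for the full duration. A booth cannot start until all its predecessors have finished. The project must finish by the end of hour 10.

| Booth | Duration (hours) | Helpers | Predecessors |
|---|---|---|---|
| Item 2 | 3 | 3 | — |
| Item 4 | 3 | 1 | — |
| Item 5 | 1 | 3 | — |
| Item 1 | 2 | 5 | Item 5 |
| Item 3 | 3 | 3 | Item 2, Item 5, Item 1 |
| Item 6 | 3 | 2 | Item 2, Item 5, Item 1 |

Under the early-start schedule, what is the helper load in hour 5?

5

At early start, hour 5 has: Item 3, Item 6.
Demand: 3 + 2 = 5.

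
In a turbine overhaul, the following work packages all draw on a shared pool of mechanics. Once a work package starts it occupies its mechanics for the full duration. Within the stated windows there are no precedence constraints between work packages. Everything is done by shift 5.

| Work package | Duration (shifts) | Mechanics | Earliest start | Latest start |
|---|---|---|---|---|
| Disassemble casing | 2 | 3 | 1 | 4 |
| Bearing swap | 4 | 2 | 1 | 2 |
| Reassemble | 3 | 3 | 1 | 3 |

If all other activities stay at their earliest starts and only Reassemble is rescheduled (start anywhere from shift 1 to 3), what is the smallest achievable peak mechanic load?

5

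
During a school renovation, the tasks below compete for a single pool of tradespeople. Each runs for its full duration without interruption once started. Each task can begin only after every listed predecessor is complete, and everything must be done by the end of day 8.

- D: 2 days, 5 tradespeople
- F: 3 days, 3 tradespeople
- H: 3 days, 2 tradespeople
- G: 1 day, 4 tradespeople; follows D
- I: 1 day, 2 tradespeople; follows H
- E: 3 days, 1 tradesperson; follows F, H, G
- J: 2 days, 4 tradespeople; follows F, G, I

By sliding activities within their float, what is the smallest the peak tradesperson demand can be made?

7

Early-start (D@1, F@1, H@1, G@3, I@4, E@4, J@5) gives peak 10: d1:10  d2:10  d3:9  d4:3  d5:5  d6:5  d7:0  d8:0.
Shift F→3, G→4, I→5, E→6, J→6.
Schedule D@1, F@3, H@1, G@4, I@5, E@6, J@6: d1:7  d2:7  d3:5  d4:7  d5:5  d6:5  d7:5  d8:1 — peak 7.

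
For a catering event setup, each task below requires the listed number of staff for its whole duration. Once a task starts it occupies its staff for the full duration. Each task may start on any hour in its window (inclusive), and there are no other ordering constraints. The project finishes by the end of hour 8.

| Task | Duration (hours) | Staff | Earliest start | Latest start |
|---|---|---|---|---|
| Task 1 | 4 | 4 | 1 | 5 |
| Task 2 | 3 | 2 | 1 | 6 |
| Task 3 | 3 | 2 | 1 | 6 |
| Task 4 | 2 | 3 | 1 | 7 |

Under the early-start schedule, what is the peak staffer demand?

Early-start schedule: Task 1@1, Task 2@1, Task 3@1, Task 4@1.
Load per hour: hour 1: 11, hour 2: 11, hour 3: 8, hour 4: 4, hour 5: 0, hour 6: 0, hour 7: 0, hour 8: 0.
Peak is 11.

11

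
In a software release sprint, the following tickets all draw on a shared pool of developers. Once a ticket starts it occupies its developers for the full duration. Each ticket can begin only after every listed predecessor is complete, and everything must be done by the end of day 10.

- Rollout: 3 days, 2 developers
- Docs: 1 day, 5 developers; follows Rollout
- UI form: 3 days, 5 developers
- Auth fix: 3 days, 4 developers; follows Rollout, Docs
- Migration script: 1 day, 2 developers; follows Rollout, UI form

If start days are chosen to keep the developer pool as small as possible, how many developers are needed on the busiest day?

Early-start (Rollout@1, Docs@4, UI form@1, Auth fix@5, Migration script@4) gives peak 7: d1:7  d2:7  d3:7  d4:7  d5:4  d6:4  d7:4  d8:0  d9:0  d10:0.
Shift UI form→5, Auth fix→8, Migration script→8.
Schedule Rollout@1, Docs@4, UI form@5, Auth fix@8, Migration script@8: d1:2  d2:2  d3:2  d4:5  d5:5  d6:5  d7:5  d8:6  d9:4  d10:4 — peak 6.

6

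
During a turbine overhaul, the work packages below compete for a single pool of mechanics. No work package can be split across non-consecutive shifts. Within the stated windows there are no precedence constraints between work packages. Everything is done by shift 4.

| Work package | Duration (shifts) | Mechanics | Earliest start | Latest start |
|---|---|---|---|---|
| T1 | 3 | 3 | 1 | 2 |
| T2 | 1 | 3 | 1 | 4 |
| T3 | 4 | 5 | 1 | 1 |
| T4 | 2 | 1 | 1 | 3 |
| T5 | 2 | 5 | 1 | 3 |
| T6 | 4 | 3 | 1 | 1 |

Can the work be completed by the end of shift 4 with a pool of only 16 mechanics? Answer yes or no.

yes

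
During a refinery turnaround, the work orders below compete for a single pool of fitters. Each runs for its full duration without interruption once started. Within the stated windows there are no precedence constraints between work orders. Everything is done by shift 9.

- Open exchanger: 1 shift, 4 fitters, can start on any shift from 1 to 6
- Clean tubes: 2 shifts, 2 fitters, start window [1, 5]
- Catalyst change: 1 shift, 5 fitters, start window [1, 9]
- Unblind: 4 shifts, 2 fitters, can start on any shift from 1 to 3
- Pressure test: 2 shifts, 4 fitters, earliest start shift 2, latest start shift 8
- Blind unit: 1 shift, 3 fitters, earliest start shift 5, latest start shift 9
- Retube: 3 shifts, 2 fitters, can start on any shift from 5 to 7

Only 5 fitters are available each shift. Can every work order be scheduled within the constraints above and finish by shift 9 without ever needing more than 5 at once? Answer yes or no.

yes

Schedule Open exchanger@1, Clean tubes@3, Catalyst change@2, Unblind@3, Pressure test@8, Blind unit@7, Retube@5: s1:4  s2:5  s3:4  s4:4  s5:4  s6:4  s7:5  s8:4  s9:4 — peak 5 ≤ 5.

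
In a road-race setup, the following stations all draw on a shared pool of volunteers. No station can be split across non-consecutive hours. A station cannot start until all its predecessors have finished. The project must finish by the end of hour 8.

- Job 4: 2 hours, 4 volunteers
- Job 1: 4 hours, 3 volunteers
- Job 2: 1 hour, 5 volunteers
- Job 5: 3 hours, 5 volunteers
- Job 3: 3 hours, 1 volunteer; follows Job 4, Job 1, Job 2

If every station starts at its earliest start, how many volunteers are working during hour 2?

At early start, hour 2 has: Job 4, Job 1, Job 5.
Demand: 4 + 3 + 5 = 12.

12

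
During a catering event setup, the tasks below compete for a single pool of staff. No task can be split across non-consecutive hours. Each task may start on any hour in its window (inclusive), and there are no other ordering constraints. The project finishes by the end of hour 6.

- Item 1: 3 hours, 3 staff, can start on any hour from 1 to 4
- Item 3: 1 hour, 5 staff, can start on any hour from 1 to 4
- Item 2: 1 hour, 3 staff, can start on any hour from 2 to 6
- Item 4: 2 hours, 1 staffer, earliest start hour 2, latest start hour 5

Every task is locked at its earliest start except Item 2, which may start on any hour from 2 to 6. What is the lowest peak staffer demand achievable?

8

Item 2@2: h1:8  h2:7  h3:4  h4:0  h5:0  h6:0 → peak 8
Item 2@3: h1:8  h2:4  h3:7  h4:0  h5:0  h6:0 → peak 8
Item 2@4: h1:8  h2:4  h3:4  h4:3  h5:0  h6:0 → peak 8
Item 2@5: h1:8  h2:4  h3:4  h4:0  h5:3  h6:0 → peak 8
Item 2@6: h1:8  h2:4  h3:4  h4:0  h5:0  h6:3 → peak 8
Best is Item 2@2, peak 8.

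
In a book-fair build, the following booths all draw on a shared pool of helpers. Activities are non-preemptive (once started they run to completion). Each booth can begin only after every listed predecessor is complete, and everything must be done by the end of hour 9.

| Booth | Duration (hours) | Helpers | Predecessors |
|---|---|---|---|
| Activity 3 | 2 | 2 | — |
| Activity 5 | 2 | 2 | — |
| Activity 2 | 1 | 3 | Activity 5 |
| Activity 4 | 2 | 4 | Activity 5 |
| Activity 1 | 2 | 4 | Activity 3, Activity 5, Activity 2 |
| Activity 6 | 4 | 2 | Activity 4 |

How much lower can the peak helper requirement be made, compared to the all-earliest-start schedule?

2

Early-start peak: h1:4  h2:4  h3:7  h4:8  h5:6  h6:2  h7:2  h8:2  h9:0 ⇒ 8.
Leveled (Activity 3@1, Activity 5@1, Activity 2@3, Activity 4@4, Activity 1@6, Activity 6@6): h1:4  h2:4  h3:3  h4:4  h5:4  h6:6  h7:6  h8:2  h9:2 ⇒ 6.
Reduction 8 − 6 = 2.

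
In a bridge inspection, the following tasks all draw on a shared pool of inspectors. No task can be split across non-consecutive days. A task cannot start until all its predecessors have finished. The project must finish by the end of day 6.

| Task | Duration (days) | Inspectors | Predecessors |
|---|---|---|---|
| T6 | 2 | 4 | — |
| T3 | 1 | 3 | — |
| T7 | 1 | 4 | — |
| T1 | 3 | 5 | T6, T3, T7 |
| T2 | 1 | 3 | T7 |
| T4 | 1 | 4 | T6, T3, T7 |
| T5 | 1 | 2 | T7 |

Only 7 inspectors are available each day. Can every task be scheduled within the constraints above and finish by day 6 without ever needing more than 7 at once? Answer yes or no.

no

The minimum achievable peak is 8; 7 < 8, so no feasible schedule stays within the cap.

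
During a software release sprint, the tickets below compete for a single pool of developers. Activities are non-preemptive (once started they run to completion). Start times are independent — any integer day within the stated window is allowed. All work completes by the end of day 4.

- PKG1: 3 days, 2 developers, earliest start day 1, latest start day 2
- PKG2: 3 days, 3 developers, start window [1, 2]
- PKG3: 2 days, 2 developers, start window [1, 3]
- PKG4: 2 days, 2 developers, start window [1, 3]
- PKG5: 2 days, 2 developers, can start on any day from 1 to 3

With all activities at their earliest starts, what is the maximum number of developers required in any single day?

11

Early-start schedule: PKG1@1, PKG2@1, PKG3@1, PKG4@1, PKG5@1.
Load per day: day 1: 11, day 2: 11, day 3: 5, day 4: 0.
Peak is 11.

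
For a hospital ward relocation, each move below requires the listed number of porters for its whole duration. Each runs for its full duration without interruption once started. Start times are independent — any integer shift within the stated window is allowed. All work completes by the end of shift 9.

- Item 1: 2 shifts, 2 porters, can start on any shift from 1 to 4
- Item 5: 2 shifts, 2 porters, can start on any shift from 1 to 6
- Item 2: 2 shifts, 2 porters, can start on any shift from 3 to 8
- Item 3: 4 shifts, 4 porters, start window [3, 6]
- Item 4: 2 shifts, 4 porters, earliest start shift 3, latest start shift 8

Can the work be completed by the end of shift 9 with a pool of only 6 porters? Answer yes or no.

Schedule Item 1@1, Item 5@1, Item 2@3, Item 3@3, Item 4@7: s1:4  s2:4  s3:6  s4:6  s5:4  s6:4  s7:4  s8:4  s9:0 — peak 6 ≤ 6.

yes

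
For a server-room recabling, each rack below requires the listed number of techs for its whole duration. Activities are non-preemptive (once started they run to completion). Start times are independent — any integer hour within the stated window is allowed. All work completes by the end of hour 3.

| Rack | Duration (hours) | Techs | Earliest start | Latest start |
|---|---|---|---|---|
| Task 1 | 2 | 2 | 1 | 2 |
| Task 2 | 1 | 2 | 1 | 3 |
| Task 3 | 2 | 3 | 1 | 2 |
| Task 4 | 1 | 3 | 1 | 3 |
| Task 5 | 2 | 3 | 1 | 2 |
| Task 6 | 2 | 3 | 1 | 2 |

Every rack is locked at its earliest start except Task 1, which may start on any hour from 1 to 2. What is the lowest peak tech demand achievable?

Task 1@1: h1:16  h2:11  h3:0 → peak 16
Task 1@2: h1:14  h2:11  h3:2 → peak 14
Best is Task 1@2, peak 14.

14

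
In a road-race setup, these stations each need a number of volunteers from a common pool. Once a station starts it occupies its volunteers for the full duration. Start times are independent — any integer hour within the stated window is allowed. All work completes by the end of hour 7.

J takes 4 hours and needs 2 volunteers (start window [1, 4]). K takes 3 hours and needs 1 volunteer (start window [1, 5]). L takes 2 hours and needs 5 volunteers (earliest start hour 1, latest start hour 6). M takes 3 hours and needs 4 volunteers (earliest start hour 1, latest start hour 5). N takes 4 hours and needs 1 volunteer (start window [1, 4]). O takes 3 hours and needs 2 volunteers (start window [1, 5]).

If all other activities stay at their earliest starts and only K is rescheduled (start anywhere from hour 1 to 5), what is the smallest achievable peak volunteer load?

K@1: h1:15  h2:15  h3:10  h4:3  h5:0  h6:0  h7:0 → peak 15
K@2: h1:14  h2:15  h3:10  h4:4  h5:0  h6:0  h7:0 → peak 15
K@3: h1:14  h2:14  h3:10  h4:4  h5:1  h6:0  h7:0 → peak 14
K@4: h1:14  h2:14  h3:9  h4:4  h5:1  h6:1  h7:0 → peak 14
K@5: h1:14  h2:14  h3:9  h4:3  h5:1  h6:1  h7:1 → peak 14
Best is K@3, peak 14.

14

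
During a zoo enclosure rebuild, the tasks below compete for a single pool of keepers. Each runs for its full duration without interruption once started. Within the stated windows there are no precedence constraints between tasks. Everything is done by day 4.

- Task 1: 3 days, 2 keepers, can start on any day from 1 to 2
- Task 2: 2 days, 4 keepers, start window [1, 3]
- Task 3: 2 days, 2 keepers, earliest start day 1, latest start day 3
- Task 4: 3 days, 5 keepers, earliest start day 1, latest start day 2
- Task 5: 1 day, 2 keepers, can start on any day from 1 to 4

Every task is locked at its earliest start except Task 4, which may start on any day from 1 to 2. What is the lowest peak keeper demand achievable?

13

Task 4@1: d1:15  d2:13  d3:7  d4:0 → peak 15
Task 4@2: d1:10  d2:13  d3:7  d4:5 → peak 13
Best is Task 4@2, peak 13.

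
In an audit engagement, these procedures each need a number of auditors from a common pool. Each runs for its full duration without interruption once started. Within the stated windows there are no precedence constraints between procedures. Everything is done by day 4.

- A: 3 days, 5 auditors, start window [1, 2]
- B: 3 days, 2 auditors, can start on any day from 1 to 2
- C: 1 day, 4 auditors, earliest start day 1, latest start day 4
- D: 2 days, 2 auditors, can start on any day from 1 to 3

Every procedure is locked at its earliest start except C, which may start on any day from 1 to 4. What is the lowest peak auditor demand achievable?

9

C@1: d1:13  d2:9  d3:7  d4:0 → peak 13
C@2: d1:9  d2:13  d3:7  d4:0 → peak 13
C@3: d1:9  d2:9  d3:11  d4:0 → peak 11
C@4: d1:9  d2:9  d3:7  d4:4 → peak 9
Best is C@4, peak 9.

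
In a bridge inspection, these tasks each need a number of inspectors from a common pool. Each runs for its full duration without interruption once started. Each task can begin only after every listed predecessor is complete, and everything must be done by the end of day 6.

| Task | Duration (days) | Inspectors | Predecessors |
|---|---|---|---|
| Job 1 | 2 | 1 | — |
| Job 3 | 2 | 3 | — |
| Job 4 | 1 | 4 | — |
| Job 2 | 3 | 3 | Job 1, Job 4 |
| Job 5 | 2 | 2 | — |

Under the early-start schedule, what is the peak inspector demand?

10

Early-start schedule: Job 1@1, Job 3@1, Job 4@1, Job 2@3, Job 5@1.
Load per day: day 1: 10, day 2: 6, day 3: 3, day 4: 3, day 5: 3, day 6: 0.
Peak is 10.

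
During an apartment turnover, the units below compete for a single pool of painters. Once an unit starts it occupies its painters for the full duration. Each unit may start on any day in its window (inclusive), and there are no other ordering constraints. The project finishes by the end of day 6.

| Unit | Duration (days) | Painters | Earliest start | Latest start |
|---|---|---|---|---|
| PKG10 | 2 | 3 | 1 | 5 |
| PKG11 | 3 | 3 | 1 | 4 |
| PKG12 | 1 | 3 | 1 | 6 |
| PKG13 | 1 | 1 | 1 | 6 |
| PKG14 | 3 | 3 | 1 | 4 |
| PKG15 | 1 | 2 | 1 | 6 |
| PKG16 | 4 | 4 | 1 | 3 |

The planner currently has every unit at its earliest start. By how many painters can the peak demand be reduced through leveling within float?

10

Early-start peak: d1:19  d2:13  d3:10  d4:4  d5:0  d6:0 ⇒ 19.
Leveled (PKG10@1, PKG11@1, PKG12@1, PKG13@2, PKG14@4, PKG15@2, PKG16@3): d1:9  d2:9  d3:7  d4:7  d5:7  d6:7 ⇒ 9.
Reduction 19 − 9 = 10.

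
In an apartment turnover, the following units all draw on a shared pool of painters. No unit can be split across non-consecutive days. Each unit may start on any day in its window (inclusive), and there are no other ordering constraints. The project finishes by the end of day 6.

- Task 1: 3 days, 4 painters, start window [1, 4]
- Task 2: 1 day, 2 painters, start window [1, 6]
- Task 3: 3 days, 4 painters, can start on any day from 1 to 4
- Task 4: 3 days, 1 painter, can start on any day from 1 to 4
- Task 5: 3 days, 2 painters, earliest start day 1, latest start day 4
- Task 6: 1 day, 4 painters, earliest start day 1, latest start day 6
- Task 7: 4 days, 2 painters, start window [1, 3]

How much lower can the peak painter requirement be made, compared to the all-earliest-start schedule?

Early-start peak: d1:19  d2:13  d3:13  d4:2  d5:0  d6:0 ⇒ 19.
Leveled (Task 1@1, Task 2@1, Task 3@4, Task 4@1, Task 5@1, Task 6@6, Task 7@2): d1:9  d2:9  d3:9  d4:6  d5:6  d6:8 ⇒ 9.
Reduction 19 − 9 = 10.

10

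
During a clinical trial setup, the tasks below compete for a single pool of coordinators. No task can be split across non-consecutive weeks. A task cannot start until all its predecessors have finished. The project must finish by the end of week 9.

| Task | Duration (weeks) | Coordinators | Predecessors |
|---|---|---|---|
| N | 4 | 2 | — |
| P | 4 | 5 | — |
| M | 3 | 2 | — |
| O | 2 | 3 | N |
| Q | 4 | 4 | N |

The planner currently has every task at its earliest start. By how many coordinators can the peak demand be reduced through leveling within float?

Early-start peak: w1:9  w2:9  w3:9  w4:7  w5:7  w6:7  w7:4  w8:4  w9:0 ⇒ 9.
Leveled (N@1, P@1, M@5, O@8, Q@5): w1:7  w2:7  w3:7  w4:7  w5:6  w6:6  w7:6  w8:7  w9:3 ⇒ 7.
Reduction 9 − 7 = 2.

2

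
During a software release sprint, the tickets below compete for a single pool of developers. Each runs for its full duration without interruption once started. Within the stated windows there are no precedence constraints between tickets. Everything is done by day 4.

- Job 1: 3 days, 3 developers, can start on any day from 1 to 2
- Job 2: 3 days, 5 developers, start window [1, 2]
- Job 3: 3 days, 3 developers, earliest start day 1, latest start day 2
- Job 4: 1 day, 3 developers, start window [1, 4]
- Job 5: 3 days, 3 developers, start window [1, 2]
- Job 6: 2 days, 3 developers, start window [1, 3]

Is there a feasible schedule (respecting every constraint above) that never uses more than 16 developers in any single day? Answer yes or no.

The minimum achievable peak is 17; 16 < 17, so no feasible schedule stays within the cap.

no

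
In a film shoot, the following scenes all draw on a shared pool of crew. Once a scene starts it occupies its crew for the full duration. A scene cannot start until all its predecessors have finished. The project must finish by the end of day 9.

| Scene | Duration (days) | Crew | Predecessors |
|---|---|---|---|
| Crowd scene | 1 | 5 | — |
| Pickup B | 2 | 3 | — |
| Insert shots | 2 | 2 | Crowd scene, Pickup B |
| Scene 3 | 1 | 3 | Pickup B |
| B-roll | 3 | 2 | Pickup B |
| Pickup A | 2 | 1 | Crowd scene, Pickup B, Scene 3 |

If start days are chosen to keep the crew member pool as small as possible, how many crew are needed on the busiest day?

5

Early-start (Crowd scene@1, Pickup B@1, Insert shots@3, Scene 3@3, B-roll@3, Pickup A@4) gives peak 8: d1:8  d2:3  d3:7  d4:5  d5:3  d6:0  d7:0  d8:0  d9:0.
Shift Pickup B→2, Insert shots→4, Scene 3→4, B-roll→5, Pickup A→5.
Schedule Crowd scene@1, Pickup B@2, Insert shots@4, Scene 3@4, B-roll@5, Pickup A@5: d1:5  d2:3  d3:3  d4:5  d5:5  d6:3  d7:2  d8:0  d9:0 — peak 5.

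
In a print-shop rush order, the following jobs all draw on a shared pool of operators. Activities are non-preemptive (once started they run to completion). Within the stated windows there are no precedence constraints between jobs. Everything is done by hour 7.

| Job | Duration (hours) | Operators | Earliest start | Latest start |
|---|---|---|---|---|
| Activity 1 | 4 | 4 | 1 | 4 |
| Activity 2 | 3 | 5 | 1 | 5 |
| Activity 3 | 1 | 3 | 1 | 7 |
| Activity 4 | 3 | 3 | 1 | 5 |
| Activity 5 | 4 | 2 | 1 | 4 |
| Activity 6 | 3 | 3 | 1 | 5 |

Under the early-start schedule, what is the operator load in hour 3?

At early start, hour 3 has: Activity 1, Activity 2, Activity 4, Activity 5, Activity 6.
Demand: 4 + 5 + 3 + 2 + 3 = 17.

17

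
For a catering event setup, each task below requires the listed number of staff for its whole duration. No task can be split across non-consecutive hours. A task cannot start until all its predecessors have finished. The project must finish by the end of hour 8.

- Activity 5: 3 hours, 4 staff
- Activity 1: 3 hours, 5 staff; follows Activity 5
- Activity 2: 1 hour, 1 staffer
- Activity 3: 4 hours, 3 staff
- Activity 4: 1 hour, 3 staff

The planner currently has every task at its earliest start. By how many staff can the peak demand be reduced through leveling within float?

Early-start peak: h1:11  h2:7  h3:7  h4:8  h5:5  h6:5  h7:0  h8:0 ⇒ 11.
Leveled (Activity 5@1, Activity 1@5, Activity 2@4, Activity 3@1, Activity 4@4): h1:7  h2:7  h3:7  h4:7  h5:5  h6:5  h7:5  h8:0 ⇒ 7.
Reduction 11 − 7 = 4.

4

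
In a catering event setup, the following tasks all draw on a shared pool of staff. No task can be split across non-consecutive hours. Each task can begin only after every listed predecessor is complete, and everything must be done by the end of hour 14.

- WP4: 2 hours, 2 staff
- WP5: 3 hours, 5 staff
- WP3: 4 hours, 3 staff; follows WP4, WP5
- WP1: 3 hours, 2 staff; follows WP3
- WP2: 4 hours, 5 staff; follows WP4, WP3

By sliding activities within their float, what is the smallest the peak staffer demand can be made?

Schedule WP4@1, WP5@1, WP3@4, WP1@8, WP2@8: h1:7  h2:7  h3:5  h4:3  h5:3  h6:3  h7:3  h8:7  h9:7  h10:7  h11:5  h12:0  h13:0  h14:0 — peak 7.

7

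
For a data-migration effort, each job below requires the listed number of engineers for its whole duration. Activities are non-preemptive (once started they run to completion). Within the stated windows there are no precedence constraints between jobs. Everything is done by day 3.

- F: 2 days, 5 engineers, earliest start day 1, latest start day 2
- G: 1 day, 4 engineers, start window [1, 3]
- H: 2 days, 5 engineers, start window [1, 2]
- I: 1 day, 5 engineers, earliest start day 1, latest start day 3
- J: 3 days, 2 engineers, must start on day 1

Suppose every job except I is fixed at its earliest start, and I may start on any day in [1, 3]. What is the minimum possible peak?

16

I@1: d1:21  d2:12  d3:2 → peak 21
I@2: d1:16  d2:17  d3:2 → peak 17
I@3: d1:16  d2:12  d3:7 → peak 16
Best is I@3, peak 16.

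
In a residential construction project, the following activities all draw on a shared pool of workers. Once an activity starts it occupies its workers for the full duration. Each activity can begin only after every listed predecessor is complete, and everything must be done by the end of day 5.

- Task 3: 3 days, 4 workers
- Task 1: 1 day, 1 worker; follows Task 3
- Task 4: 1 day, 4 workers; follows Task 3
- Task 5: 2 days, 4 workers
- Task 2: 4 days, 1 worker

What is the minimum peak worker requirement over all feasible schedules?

8

Early-start (Task 3@1, Task 1@4, Task 4@4, Task 5@1, Task 2@1) gives peak 9: d1:9  d2:9  d3:5  d4:6  d5:0.
Shift Task 4→5, Task 5→4.
Schedule Task 3@1, Task 1@4, Task 4@5, Task 5@4, Task 2@1: d1:5  d2:5  d3:5  d4:6  d5:8 — peak 8.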